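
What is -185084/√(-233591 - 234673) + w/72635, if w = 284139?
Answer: 284139/72635 + 46271*I*√117066/58533 ≈ 3.9119 + 270.47*I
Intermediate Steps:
-185084/√(-233591 - 234673) + w/72635 = -185084/√(-233591 - 234673) + 284139/72635 = -185084*(-I*√117066/234132) + 284139*(1/72635) = -185084*(-I*√117066/234132) + 284139/72635 = -(-46271)*I*√117066/58533 + 284139/72635 = 46271*I*√117066/58533 + 284139/72635 = 284139/72635 + 46271*I*√117066/58533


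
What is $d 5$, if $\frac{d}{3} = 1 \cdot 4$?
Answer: $60$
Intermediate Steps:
$d = 12$ ($d = 3 \cdot 1 \cdot 4 = 3 \cdot 4 = 12$)
$d 5 = 12 \cdot 5 = 60$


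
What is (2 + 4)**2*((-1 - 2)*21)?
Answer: -2268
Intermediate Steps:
(2 + 4)**2*((-1 - 2)*21) = 6**2*(-3*21) = 36*(-63) = -2268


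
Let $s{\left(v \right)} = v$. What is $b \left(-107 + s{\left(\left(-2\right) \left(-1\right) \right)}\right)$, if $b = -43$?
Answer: $4515$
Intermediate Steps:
$b \left(-107 + s{\left(\left(-2\right) \left(-1\right) \right)}\right) = - 43 \left(-107 - -2\right) = - 43 \left(-107 + 2\right) = \left(-43\right) \left(-105\right) = 4515$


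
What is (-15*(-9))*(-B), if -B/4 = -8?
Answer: -4320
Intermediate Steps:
B = 32 (B = -4*(-8) = 32)
(-15*(-9))*(-B) = (-15*(-9))*(-1*32) = 135*(-32) = -4320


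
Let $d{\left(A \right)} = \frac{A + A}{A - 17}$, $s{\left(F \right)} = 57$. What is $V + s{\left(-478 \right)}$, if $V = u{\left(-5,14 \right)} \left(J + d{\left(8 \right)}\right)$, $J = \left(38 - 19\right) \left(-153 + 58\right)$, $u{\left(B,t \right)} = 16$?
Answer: $- \frac{259663}{9} \approx -28851.0$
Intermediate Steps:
$d{\left(A \right)} = \frac{2 A}{-17 + A}$
$J = -1805$ ($J = 19 \left(-95\right) = -1805$)
$V = - \frac{260176}{9}$ ($V = 16 \left(-1805 + 2 \cdot 8 \frac{1}{-17 + 8}\right) = 16 \left(-1805 + 2 \cdot 8 \frac{1}{-9}\right) = 16 \left(-1805 + 2 \cdot 8 \left(- \frac{1}{9}\right)\right) = 16 \left(-1805 - \frac{16}{9}\right) = 16 \left(- \frac{16261}{9}\right) = - \frac{260176}{9} \approx -28908.0$)
$V + s{\left(-478 \right)} = - \frac{260176}{9} + 57 = - \frac{259663}{9}$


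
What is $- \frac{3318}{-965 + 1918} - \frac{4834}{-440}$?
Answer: $\frac{1573441}{209660} \approx 7.5047$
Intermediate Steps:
$- \frac{3318}{-965 + 1918} - \frac{4834}{-440} = - \frac{3318}{953} - - \frac{2417}{220} = \left(-3318\right) \frac{1}{953} + \frac{2417}{220} = - \frac{3318}{953} + \frac{2417}{220} = \frac{1573441}{209660}$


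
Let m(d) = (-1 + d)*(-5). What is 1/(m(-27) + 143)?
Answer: 1/283 ≈ 0.0035336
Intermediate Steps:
m(d) = 5 - 5*d
1/(m(-27) + 143) = 1/((5 - 5*(-27)) + 143) = 1/((5 + 135) + 143) = 1/(140 + 143) = 1/283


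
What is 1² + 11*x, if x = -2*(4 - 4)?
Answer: 1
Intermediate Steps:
x = 0 (x = -2*0 = 0)
1² + 11*x = 1² + 11*0 = 1 + 0 = 1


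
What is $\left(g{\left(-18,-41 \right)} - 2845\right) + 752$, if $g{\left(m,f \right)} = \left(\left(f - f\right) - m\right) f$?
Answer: $-2831$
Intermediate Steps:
$g{\left(m,f \right)} = - f m$ ($g{\left(m,f \right)} = \left(0 - m\right) f = - m f = - f m$)
$\left(g{\left(-18,-41 \right)} - 2845\right) + 752 = \left(\left(-1\right) \left(-41\right) \left(-18\right) - 2845\right) + 752 = \left(-738 - 2845\right) + 752 = -3583 + 752 = -2831$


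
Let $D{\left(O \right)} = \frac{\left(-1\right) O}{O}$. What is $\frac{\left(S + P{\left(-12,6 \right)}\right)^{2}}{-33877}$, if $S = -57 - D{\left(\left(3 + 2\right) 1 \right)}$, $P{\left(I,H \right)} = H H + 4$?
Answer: $- \frac{256}{33877} \approx -0.0075568$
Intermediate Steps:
$P{\left(I,H \right)} = 4 + H^{2}$ ($P{\left(I,H \right)} = H^{2} + 4 = 4 + H^{2}$)
$D{\left(O \right)} = -1$
$S = -56$ ($S = -57 - -1 = -57 + 1 = -56$)
$\frac{\left(S + P{\left(-12,6 \right)}\right)^{2}}{-33877} = \frac{\left(-56 + \left(4 + 6^{2}\right)\right)^{2}}{-33877} = \left(-56 + \left(4 + 36\right)\right)^{2} \left(- \frac{1}{33877}\right) = \left(-56 + 40\right)^{2} \left(- \frac{1}{33877}\right) = \left(-16\right)^{2} \left(- \frac{1}{33877}\right) = 256 \left(- \frac{1}{33877}\right) = - \frac{256}{33877}$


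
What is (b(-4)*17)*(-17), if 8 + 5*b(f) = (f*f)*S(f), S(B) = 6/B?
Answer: 9248/5 ≈ 1849.6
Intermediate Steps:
b(f) = -8/5 + 6*f/5 (b(f) = -8/5 + ((f*f)*(6/f))/5 = -8/5 + (f²*(6/f))/5 = -8/5 + (6*f)/5 = -8/5 + 6*f/5)
(b(-4)*17)*(-17) = ((-8/5 + (6/5)*(-4))*17)*(-17) = ((-8/5 - 24/5)*17)*(-17) = -32/5*17*(-17) = -544/5*(-17) = 9248/5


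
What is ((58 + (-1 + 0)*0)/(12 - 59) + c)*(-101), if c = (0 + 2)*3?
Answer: -22624/47 ≈ -481.36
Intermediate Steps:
c = 6 (c = 2*3 = 6)
((58 + (-1 + 0)*0)/(12 - 59) + c)*(-101) = ((58 + (-1 + 0)*0)/(12 - 59) + 6)*(-101) = ((58 - 1*0)/(-47) + 6)*(-101) = ((58 + 0)*(-1/47) + 6)*(-101) = (58*(-1/47) + 6)*(-101) = (-58/47 + 6)*(-101) = (224/47)*(-101) = -22624/47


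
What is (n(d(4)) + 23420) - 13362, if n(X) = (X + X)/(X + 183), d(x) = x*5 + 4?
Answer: 694018/69 ≈ 10058.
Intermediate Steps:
d(x) = 4 + 5*x (d(x) = 5*x + 4 = 4 + 5*x)
n(X) = 2*X/(183 + X) (n(X) = (2*X)/(183 + X) = 2*X/(183 + X))
(n(d(4)) + 23420) - 13362 = (2*(4 + 5*4)/(183 + (4 + 5*4)) + 23420) - 13362 = (2*(4 + 20)/(183 + (4 + 20)) + 23420) - 13362 = (2*24/(183 + 24) + 23420) - 13362 = (2*24/207 + 23420) - 13362 = (2*24*(1/207) + 23420) - 13362 = (16/69 + 23420) - 13362 = 1615996/69 - 13362 = 694018/69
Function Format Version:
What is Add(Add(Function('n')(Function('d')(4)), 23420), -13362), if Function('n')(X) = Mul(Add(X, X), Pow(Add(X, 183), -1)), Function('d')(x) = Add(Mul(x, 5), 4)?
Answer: Rational(694018, 69) ≈ 10058.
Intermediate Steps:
Function('d')(x) = Add(4, Mul(5, x)) (Function('d')(x) = Add(Mul(5, x), 4) = Add(4, Mul(5, x)))
Function('n')(X) = Mul(2, X, Pow(Add(183, X), -1)) (Function('n')(X) = Mul(Mul(2, X), Pow(Add(183, X), -1)) = Mul(2, X, Pow(Add(183, X), -1)))
Add(Add(Function('n')(Function('d')(4)), 23420), -13362) = Add(Add(Mul(2, Add(4, Mul(5, 4)), Pow(Add(183, Add(4, Mul(5, 4))), -1)), 23420), -13362) = Add(Add(Mul(2, Add(4, 20), Pow(Add(183, Add(4, 20)), -1)), 23420), -13362) = Add(Add(Mul(2, 24, Pow(Add(183, 24), -1)), 23420), -13362) = Add(Add(Mul(2, 24, Pow(207, -1)), 23420), -13362) = Add(Add(Mul(2, 24, Rational(1, 207)), 23420), -13362) = Add(Add(Rational(16, 69), 23420), -13362) = Add(Rational(1615996, 69), -13362) = Rational(694018, 69)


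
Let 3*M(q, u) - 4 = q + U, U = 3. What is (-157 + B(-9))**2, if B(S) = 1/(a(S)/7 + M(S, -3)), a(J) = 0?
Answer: 100489/4 ≈ 25122.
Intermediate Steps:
M(q, u) = 7/3 + q/3 (M(q, u) = 4/3 + (q + 3)/3 = 4/3 + (3 + q)/3 = 4/3 + (1 + q/3) = 7/3 + q/3)
B(S) = 1/(7/3 + S/3) (B(S) = 1/(0/7 + (7/3 + S/3)) = 1/(0*(1/7) + (7/3 + S/3)) = 1/(0 + (7/3 + S/3)) = 1/(7/3 + S/3))
(-157 + B(-9))**2 = (-157 + 3/(7 - 9))**2 = (-157 + 3/(-2))**2 = (-157 + 3*(-1/2))**2 = (-157 - 3/2)**2 = (-317/2)**2 = 100489/4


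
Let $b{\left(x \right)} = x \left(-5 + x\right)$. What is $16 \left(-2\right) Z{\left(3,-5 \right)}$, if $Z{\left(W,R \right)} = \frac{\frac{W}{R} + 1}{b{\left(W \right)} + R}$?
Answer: $\frac{64}{55} \approx 1.1636$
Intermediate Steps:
$Z{\left(W,R \right)} = \frac{1 + \frac{W}{R}}{R + W \left(-5 + W\right)}$ ($Z{\left(W,R \right)} = \frac{\frac{W}{R} + 1}{W \left(-5 + W\right) + R} = \frac{1 + \frac{W}{R}}{R + W \left(-5 + W\right)}$)
$16 \left(-2\right) Z{\left(3,-5 \right)} = 16 \left(-2\right) \frac{-5 + 3}{\left(-5\right) \left(-5 + 3 \left(-5 + 3\right)\right)} = - 32 \left(\left(- \frac{1}{5}\right) \frac{1}{-5 + 3 \left(-2\right)} \left(-2\right)\right) = - 32 \left(\left(- \frac{1}{5}\right) \frac{1}{-5 - 6} \left(-2\right)\right) = - 32 \left(\left(- \frac{1}{5}\right) \frac{1}{-11} \left(-2\right)\right) = - 32 \left(\left(- \frac{1}{5}\right) \left(- \frac{1}{11}\right) \left(-2\right)\right) = \left(-32\right) \left(- \frac{2}{55}\right) = \frac{64}{55}$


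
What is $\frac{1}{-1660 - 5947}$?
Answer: $- \frac{1}{7607} \approx -0.00013146$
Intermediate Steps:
$\frac{1}{-1660 - 5947} = \frac{1}{-7607} = - \frac{1}{7607}$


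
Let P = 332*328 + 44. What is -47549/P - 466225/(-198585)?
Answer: 8269606667/4326769980 ≈ 1.9113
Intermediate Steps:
P = 108940 (P = 108896 + 44 = 108940)
-47549/P - 466225/(-198585) = -47549/108940 - 466225/(-198585) = -47549*1/108940 - 466225*(-1/198585) = -47549/108940 + 93245/39717 = 8269606667/4326769980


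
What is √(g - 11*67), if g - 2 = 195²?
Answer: √37290 ≈ 193.11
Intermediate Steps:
g = 38027 (g = 2 + 195² = 2 + 38025 = 38027)
√(g - 11*67) = √(38027 - 11*67) = √(38027 - 737) = √37290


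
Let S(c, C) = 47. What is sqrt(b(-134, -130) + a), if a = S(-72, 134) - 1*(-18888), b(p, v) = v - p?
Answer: sqrt(18939) ≈ 137.62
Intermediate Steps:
a = 18935 (a = 47 - 1*(-18888) = 47 + 18888 = 18935)
sqrt(b(-134, -130) + a) = sqrt((-130 - 1*(-134)) + 18935) = sqrt((-130 + 134) + 18935) = sqrt(4 + 18935) = sqrt(18939)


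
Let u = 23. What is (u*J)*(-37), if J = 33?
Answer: -28083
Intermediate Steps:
(u*J)*(-37) = (23*33)*(-37) = 759*(-37) = -28083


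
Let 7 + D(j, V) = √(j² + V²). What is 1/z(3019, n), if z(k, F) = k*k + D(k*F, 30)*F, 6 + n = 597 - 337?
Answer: -9112583/37853795613762927 + 508*√147005528794/37853795613762927 ≈ 4.9047e-9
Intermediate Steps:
n = 254 (n = -6 + (597 - 337) = -6 + 260 = 254)
D(j, V) = -7 + √(V² + j²) (D(j, V) = -7 + √(j² + V²) = -7 + √(V² + j²))
z(k, F) = k² + F*(-7 + √(900 + F²*k²)) (z(k, F) = k*k + (-7 + √(30² + (k*F)²))*F = k² + (-7 + √(900 + (F*k)²))*F = k² + (-7 + √(900 + F²*k²))*F = k² + F*(-7 + √(900 + F²*k²)))
1/z(3019, n) = 1/(3019² + 254*(-7 + √(900 + 254²*3019²))) = 1/(9114361 + 254*(-7 + √(900 + 64516*9114361))) = 1/(9114361 + 254*(-7 + √(900 + 588022114276))) = 1/(9114361 + 254*(-7 + √588022115176)) = 1/(9114361 + 254*(-7 + 2*√147005528794)) = 1/(9114361 + (-1778 + 508*√147005528794)) = 1/(9112583 + 508*√147005528794)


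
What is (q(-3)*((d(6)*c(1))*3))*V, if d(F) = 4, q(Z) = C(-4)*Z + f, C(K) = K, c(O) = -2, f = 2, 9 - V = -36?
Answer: -15120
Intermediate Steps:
V = 45 (V = 9 - 1*(-36) = 9 + 36 = 45)
q(Z) = 2 - 4*Z (q(Z) = -4*Z + 2 = 2 - 4*Z)
(q(-3)*((d(6)*c(1))*3))*V = ((2 - 4*(-3))*((4*(-2))*3))*45 = ((2 + 12)*(-8*3))*45 = (14*(-24))*45 = -336*45 = -15120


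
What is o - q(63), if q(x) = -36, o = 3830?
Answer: 3866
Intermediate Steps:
o - q(63) = 3830 - 1*(-36) = 3830 + 36 = 3866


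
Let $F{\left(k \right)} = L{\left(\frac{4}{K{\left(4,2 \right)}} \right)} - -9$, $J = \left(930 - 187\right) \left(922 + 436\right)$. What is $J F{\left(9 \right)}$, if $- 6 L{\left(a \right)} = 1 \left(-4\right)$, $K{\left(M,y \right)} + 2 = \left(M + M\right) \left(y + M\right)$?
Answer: $\frac{29260826}{3} \approx 9.7536 \cdot 10^{6}$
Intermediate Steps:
$K{\left(M,y \right)} = -2 + 2 M \left(M + y\right)$ ($K{\left(M,y \right)} = -2 + \left(M + M\right) \left(y + M\right) = -2 + 2 M \left(M + y\right)$)
$L{\left(a \right)} = \frac{2}{3}$ ($L{\left(a \right)} = - \frac{1 \left(-4\right)}{6} = \left(- \frac{1}{6}\right) \left(-4\right) = \frac{2}{3}$)
$J = 1008994$ ($J = 743 \cdot 1358 = 1008994$)
$F{\left(k \right)} = \frac{29}{3}$ ($F{\left(k \right)} = \frac{2}{3} - -9 = \frac{2}{3} + 9 = \frac{29}{3}$)
$J F{\left(9 \right)} = 1008994 \cdot \frac{29}{3} = \frac{29260826}{3}$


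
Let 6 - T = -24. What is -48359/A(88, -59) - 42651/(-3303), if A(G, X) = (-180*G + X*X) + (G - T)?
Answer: 76042192/4514467 ≈ 16.844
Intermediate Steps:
T = 30 (T = 6 - 1*(-24) = 6 + 24 = 30)
A(G, X) = -30 + X**2 - 179*G (A(G, X) = (-180*G + X*X) + (G - 1*30) = (-180*G + X**2) + (G - 30) = (X**2 - 180*G) + (-30 + G) = -30 + X**2 - 179*G)
-48359/A(88, -59) - 42651/(-3303) = -48359/(-30 + (-59)**2 - 179*88) - 42651/(-3303) = -48359/(-30 + 3481 - 15752) - 42651*(-1/3303) = -48359/(-12301) + 4739/367 = -48359*(-1/12301) + 4739/367 = 48359/12301 + 4739/367 = 76042192/4514467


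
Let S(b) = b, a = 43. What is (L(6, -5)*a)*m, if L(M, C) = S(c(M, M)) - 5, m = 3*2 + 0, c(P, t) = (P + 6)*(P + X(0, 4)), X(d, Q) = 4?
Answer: 29670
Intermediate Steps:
c(P, t) = (4 + P)*(6 + P) (c(P, t) = (P + 6)*(P + 4) = (6 + P)*(4 + P) = (4 + P)*(6 + P))
m = 6 (m = 6 + 0 = 6)
L(M, C) = 19 + M**2 + 10*M (L(M, C) = (24 + M**2 + 10*M) - 5 = 19 + M**2 + 10*M)
(L(6, -5)*a)*m = ((19 + 6**2 + 10*6)*43)*6 = ((19 + 36 + 60)*43)*6 = (115*43)*6 = 4945*6 = 29670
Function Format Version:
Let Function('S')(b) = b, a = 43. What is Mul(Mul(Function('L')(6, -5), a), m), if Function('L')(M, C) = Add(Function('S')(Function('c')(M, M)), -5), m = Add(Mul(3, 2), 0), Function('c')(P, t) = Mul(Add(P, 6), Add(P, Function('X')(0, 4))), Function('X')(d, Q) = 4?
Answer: 29670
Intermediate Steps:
Function('c')(P, t) = Mul(Add(4, P), Add(6, P)) (Function('c')(P, t) = Mul(Add(P, 6), Add(P, 4)) = Mul(Add(6, P), Add(4, P)) = Mul(Add(4, P), Add(6, P)))
m = 6 (m = Add(6, 0) = 6)
Function('L')(M, C) = Add(19, Pow(M, 2), Mul(10, M)) (Function('L')(M, C) = Add(Add(24, Pow(M, 2), Mul(10, M)), -5) = Add(19, Pow(M, 2), Mul(10, M)))
Mul(Mul(Function('L')(6, -5), a), m) = Mul(Mul(Add(19, Pow(6, 2), Mul(10, 6)), 43), 6) = Mul(Mul(Add(19, 36, 60), 43), 6) = Mul(Mul(115, 43), 6) = Mul(4945, 6) = 29670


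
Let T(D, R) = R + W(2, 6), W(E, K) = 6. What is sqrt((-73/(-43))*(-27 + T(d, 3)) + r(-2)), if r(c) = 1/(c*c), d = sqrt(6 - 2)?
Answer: I*sqrt(224159)/86 ≈ 5.5053*I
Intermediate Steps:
d = 2 (d = sqrt(4) = 2)
T(D, R) = 6 + R (T(D, R) = R + 6 = 6 + R)
r(c) = c**(-2)
sqrt((-73/(-43))*(-27 + T(d, 3)) + r(-2)) = sqrt((-73/(-43))*(-27 + (6 + 3)) + (-2)**(-2)) = sqrt((-73*(-1/43))*(-27 + 9) + 1/4) = sqrt((73/43)*(-18) + 1/4) = sqrt(-1314/43 + 1/4) = sqrt(-5213/172) = I*sqrt(224159)/86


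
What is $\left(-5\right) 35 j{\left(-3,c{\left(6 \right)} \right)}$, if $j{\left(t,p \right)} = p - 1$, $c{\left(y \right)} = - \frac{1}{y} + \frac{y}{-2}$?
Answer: $\frac{4375}{6} \approx 729.17$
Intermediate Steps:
$c{\left(y \right)} = - \frac{1}{y} - \frac{y}{2}$ ($c{\left(y \right)} = - \frac{1}{y} + y \left(- \frac{1}{2}\right) = - \frac{1}{y} - \frac{y}{2}$)
$j{\left(t,p \right)} = -1 + p$
$\left(-5\right) 35 j{\left(-3,c{\left(6 \right)} \right)} = \left(-5\right) 35 \left(-1 - \frac{19}{6}\right) = - 175 \left(-1 - \frac{19}{6}\right) = \left(-175\right) \left(- \frac{25}{6}\right) = \frac{4375}{6}$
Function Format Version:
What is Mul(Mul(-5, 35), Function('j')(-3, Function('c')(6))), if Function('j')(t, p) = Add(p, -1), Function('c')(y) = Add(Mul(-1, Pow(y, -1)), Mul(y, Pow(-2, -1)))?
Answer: Rational(4375, 6) ≈ 729.17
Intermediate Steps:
Function('c')(y) = Add(Mul(-1, Pow(y, -1)), Mul(Rational(-1, 2), y)) (Function('c')(y) = Add(Mul(-1, Pow(y, -1)), Mul(y, Rational(-1, 2))) = Add(Mul(-1, Pow(y, -1)), Mul(Rational(-1, 2), y)))
Function('j')(t, p) = Add(-1, p)
Mul(Mul(-5, 35), Function('j')(-3, Function('c')(6))) = Mul(Mul(-5, 35), Add(-1, Add(Mul(-1, Pow(6, -1)), Mul(Rational(-1, 2), 6)))) = Mul(-175, Add(-1, Add(Mul(-1, Rational(1, 6)), -3))) = Mul(-175, Add(-1, Add(Rational(-1, 6), -3))) = Mul(-175, Add(-1, Rational(-19, 6))) = Mul(-175, Rational(-25, 6)) = Rational(4375, 6)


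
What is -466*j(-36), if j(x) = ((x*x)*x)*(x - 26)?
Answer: -1347985152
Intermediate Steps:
j(x) = x³*(-26 + x) (j(x) = (x²*x)*(-26 + x) = x³*(-26 + x))
-466*j(-36) = -466*(-36)³*(-26 - 36) = -(-21741696)*(-62) = -466*2892672 = -1347985152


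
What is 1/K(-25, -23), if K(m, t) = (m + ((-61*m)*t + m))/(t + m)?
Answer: 48/35125 ≈ 0.0013665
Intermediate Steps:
K(m, t) = (2*m - 61*m*t)/(m + t) (K(m, t) = (m + (-61*m*t + m))/(m + t) = (m + (m - 61*m*t))/(m + t) = (2*m - 61*m*t)/(m + t))
1/K(-25, -23) = 1/(-25*(2 - 61*(-23))/(-25 - 23)) = 1/(-25*(2 + 1403)/(-48)) = 1/(-25*(-1/48)*1405) = 1/(35125/48) = 48/35125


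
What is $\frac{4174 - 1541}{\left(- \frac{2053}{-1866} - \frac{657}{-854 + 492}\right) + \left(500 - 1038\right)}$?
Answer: $- \frac{444642609}{90361387} \approx -4.9207$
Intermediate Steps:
$\frac{4174 - 1541}{\left(- \frac{2053}{-1866} - \frac{657}{-854 + 492}\right) + \left(500 - 1038\right)} = \frac{2633}{\left(\left(-2053\right) \left(- \frac{1}{1866}\right) - \frac{657}{-362}\right) + \left(500 - 1038\right)} = \frac{2633}{\left(\frac{2053}{1866} - - \frac{657}{362}\right) - 538} = \frac{2633}{\left(\frac{2053}{1866} + \frac{657}{362}\right) - 538} = \frac{2633}{\frac{492287}{168873} - 538} = \frac{2633}{- \frac{90361387}{168873}} = 2633 \left(- \frac{168873}{90361387}\right) = - \frac{444642609}{90361387}$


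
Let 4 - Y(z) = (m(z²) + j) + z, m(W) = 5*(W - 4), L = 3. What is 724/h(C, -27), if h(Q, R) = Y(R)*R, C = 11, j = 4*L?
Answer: 362/48681 ≈ 0.0074362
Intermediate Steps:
m(W) = -20 + 5*W (m(W) = 5*(-4 + W) = -20 + 5*W)
j = 12 (j = 4*3 = 12)
Y(z) = 12 - z - 5*z² (Y(z) = 4 - (((-20 + 5*z²) + 12) + z) = 4 - ((-8 + 5*z²) + z) = 4 - (-8 + z + 5*z²) = 4 + (8 - z - 5*z²) = 12 - z - 5*z²)
h(Q, R) = R*(12 - R - 5*R²) (h(Q, R) = (12 - R - 5*R²)*R = R*(12 - R - 5*R²))
724/h(C, -27) = 724/((-27*(12 - 1*(-27) - 5*(-27)²))) = 724/((-27*(12 + 27 - 5*729))) = 724/((-27*(12 + 27 - 3645))) = 724/((-27*(-3606))) = 724/97362 = 724*(1/97362) = 362/48681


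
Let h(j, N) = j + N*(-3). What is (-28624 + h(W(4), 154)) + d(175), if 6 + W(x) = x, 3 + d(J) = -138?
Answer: -29229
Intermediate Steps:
d(J) = -141 (d(J) = -3 - 138 = -141)
W(x) = -6 + x
h(j, N) = j - 3*N
(-28624 + h(W(4), 154)) + d(175) = (-28624 + ((-6 + 4) - 3*154)) - 141 = (-28624 + (-2 - 462)) - 141 = (-28624 - 464) - 141 = -29088 - 141 = -29229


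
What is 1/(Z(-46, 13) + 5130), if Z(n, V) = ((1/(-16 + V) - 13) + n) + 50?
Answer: 3/15362 ≈ 0.00019529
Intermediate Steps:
Z(n, V) = 37 + n + 1/(-16 + V) (Z(n, V) = ((-13 + 1/(-16 + V)) + n) + 50 = (-13 + n + 1/(-16 + V)) + 50 = 37 + n + 1/(-16 + V))
1/(Z(-46, 13) + 5130) = 1/((-591 - 16*(-46) + 37*13 + 13*(-46))/(-16 + 13) + 5130) = 1/((-591 + 736 + 481 - 598)/(-3) + 5130) = 1/(-⅓*28 + 5130) = 1/(-28/3 + 5130) = 1/(15362/3) = 3/15362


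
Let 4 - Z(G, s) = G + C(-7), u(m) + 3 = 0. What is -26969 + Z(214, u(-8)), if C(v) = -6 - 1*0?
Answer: -27173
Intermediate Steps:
u(m) = -3 (u(m) = -3 + 0 = -3)
C(v) = -6 (C(v) = -6 + 0 = -6)
Z(G, s) = 10 - G (Z(G, s) = 4 - (G - 6) = 4 - (-6 + G) = 4 + (6 - G) = 10 - G)
-26969 + Z(214, u(-8)) = -26969 + (10 - 1*214) = -26969 + (10 - 214) = -26969 - 204 = -27173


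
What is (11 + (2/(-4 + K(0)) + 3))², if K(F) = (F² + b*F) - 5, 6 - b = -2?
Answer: 15376/81 ≈ 189.83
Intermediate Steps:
b = 8 (b = 6 - 1*(-2) = 6 + 2 = 8)
K(F) = -5 + F² + 8*F (K(F) = (F² + 8*F) - 5 = -5 + F² + 8*F)
(11 + (2/(-4 + K(0)) + 3))² = (11 + (2/(-4 + (-5 + 0² + 8*0)) + 3))² = (11 + (2/(-4 + (-5 + 0 + 0)) + 3))² = (11 + (2/(-4 - 5) + 3))² = (11 + (2/(-9) + 3))² = (11 + (2*(-⅑) + 3))² = (11 + (-2/9 + 3))² = (11 + 25/9)² = (124/9)² = 15376/81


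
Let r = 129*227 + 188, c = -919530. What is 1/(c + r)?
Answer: -1/890059 ≈ -1.1235e-6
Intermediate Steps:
r = 29471 (r = 29283 + 188 = 29471)
1/(c + r) = 1/(-919530 + 29471) = 1/(-890059) = -1/890059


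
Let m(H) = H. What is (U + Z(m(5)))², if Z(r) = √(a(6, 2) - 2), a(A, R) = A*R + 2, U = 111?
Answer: 12333 + 444*√3 ≈ 13102.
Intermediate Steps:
a(A, R) = 2 + A*R
Z(r) = 2*√3 (Z(r) = √((2 + 6*2) - 2) = √((2 + 12) - 2) = √(14 - 2) = √12 = 2*√3)
(U + Z(m(5)))² = (111 + 2*√3)²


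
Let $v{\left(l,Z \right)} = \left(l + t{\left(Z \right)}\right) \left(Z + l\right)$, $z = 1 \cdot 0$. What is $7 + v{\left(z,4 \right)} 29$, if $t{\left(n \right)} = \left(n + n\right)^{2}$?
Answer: $7431$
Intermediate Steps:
$t{\left(n \right)} = 4 n^{2}$ ($t{\left(n \right)} = \left(2 n\right)^{2} = 4 n^{2}$)
$z = 0$
$v{\left(l,Z \right)} = \left(Z + l\right) \left(l + 4 Z^{2}\right)$ ($v{\left(l,Z \right)} = \left(l + 4 Z^{2}\right) \left(Z + l\right) = \left(Z + l\right) \left(l + 4 Z^{2}\right)$)
$7 + v{\left(z,4 \right)} 29 = 7 + \left(0^{2} + 4 \cdot 4^{3} + 4 \cdot 0 + 4 \cdot 0 \cdot 4^{2}\right) 29 = 7 + \left(0 + 4 \cdot 64 + 0 + 4 \cdot 0 \cdot 16\right) 29 = 7 + \left(0 + 256 + 0 + 0\right) 29 = 7 + 256 \cdot 29 = 7 + 7424 = 7431$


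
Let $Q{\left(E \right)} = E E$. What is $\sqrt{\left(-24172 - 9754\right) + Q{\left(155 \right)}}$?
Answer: $i \sqrt{9901} \approx 99.504 i$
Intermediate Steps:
$Q{\left(E \right)} = E^{2}$
$\sqrt{\left(-24172 - 9754\right) + Q{\left(155 \right)}} = \sqrt{\left(-24172 - 9754\right) + 155^{2}} = \sqrt{\left(-24172 - 9754\right) + 24025} = \sqrt{-33926 + 24025} = \sqrt{-9901} = i \sqrt{9901}$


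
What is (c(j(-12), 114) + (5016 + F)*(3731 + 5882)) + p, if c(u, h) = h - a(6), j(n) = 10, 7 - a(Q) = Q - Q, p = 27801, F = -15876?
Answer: -104369272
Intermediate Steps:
a(Q) = 7 (a(Q) = 7 - (Q - Q) = 7 - 1*0 = 7 + 0 = 7)
c(u, h) = -7 + h (c(u, h) = h - 1*7 = h - 7 = -7 + h)
(c(j(-12), 114) + (5016 + F)*(3731 + 5882)) + p = ((-7 + 114) + (5016 - 15876)*(3731 + 5882)) + 27801 = (107 - 10860*9613) + 27801 = (107 - 104397180) + 27801 = -104397073 + 27801 = -104369272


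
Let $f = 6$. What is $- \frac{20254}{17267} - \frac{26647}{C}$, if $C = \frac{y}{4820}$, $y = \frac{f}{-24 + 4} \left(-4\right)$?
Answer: $- \frac{5544370736212}{51801} \approx -1.0703 \cdot 10^{8}$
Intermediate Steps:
$y = \frac{6}{5}$ ($y = \frac{1}{-24 + 4} \cdot 6 \left(-4\right) = \frac{1}{-20} \cdot 6 \left(-4\right) = \left(- \frac{1}{20}\right) 6 \left(-4\right) = \left(- \frac{3}{10}\right) \left(-4\right) = \frac{6}{5} \approx 1.2$)
$C = \frac{3}{12050}$ ($C = \frac{6}{5 \cdot 4820} = \frac{6}{5} \cdot \frac{1}{4820} = \frac{3}{12050} \approx 0.00024896$)
$- \frac{20254}{17267} - \frac{26647}{C} = - \frac{20254}{17267} - \frac{26647}{\frac{3}{12050}} = \left(-20254\right) \frac{1}{17267} - \frac{321096350}{3} = - \frac{20254}{17267} - \frac{321096350}{3} = - \frac{5544370736212}{51801}$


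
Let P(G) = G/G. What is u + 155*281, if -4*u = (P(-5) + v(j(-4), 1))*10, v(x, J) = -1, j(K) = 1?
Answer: 43555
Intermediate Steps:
P(G) = 1
u = 0 (u = -(1 - 1)*10/4 = -0*10 = -¼*0 = 0)
u + 155*281 = 0 + 155*281 = 0 + 43555 = 43555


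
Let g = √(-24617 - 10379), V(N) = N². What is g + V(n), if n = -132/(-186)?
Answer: 484/961 + 2*I*√8749 ≈ 0.50364 + 187.07*I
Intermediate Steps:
n = 22/31 (n = -132*(-1/186) = 22/31 ≈ 0.70968)
g = 2*I*√8749 (g = √(-34996) = 2*I*√8749 ≈ 187.07*I)
g + V(n) = 2*I*√8749 + (22/31)² = 2*I*√8749 + 484/961 = 484/961 + 2*I*√8749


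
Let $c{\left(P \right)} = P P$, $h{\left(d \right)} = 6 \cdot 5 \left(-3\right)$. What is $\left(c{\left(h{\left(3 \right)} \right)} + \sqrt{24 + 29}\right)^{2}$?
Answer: $\left(8100 + \sqrt{53}\right)^{2} \approx 6.5728 \cdot 10^{7}$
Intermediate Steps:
$h{\left(d \right)} = -90$ ($h{\left(d \right)} = 30 \left(-3\right) = -90$)
$c{\left(P \right)} = P^{2}$
$\left(c{\left(h{\left(3 \right)} \right)} + \sqrt{24 + 29}\right)^{2} = \left(\left(-90\right)^{2} + \sqrt{24 + 29}\right)^{2} = \left(8100 + \sqrt{53}\right)^{2}$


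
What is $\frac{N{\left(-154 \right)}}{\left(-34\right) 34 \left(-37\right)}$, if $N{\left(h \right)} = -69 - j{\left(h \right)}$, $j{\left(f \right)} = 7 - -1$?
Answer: $- \frac{77}{42772} \approx -0.0018002$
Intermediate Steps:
$j{\left(f \right)} = 8$ ($j{\left(f \right)} = 7 + 1 = 8$)
$N{\left(h \right)} = -77$ ($N{\left(h \right)} = -69 - 8 = -77$)
$\frac{N{\left(-154 \right)}}{\left(-34\right) 34 \left(-37\right)} = - \frac{77}{\left(-34\right) 34 \left(-37\right)} = - \frac{77}{\left(-1156\right) \left(-37\right)} = - \frac{77}{42772}$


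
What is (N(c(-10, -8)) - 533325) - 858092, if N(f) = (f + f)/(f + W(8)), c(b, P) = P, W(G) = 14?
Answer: -4174259/3 ≈ -1.3914e+6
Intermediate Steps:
N(f) = 2*f/(14 + f) (N(f) = (f + f)/(f + 14) = (2*f)/(14 + f) = 2*f/(14 + f))
(N(c(-10, -8)) - 533325) - 858092 = (2*(-8)/(14 - 8) - 533325) - 858092 = (2*(-8)/6 - 533325) - 858092 = (2*(-8)*(⅙) - 533325) - 858092 = (-8/3 - 533325) - 858092 = -1599983/3 - 858092 = -4174259/3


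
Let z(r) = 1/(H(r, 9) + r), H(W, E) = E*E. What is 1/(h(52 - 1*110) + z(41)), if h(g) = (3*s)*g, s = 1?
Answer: -122/21227 ≈ -0.0057474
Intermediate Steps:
H(W, E) = E²
z(r) = 1/(81 + r) (z(r) = 1/(9² + r) = 1/(81 + r))
h(g) = 3*g (h(g) = (3*1)*g = 3*g)
1/(h(52 - 1*110) + z(41)) = 1/(3*(52 - 1*110) + 1/(81 + 41)) = 1/(3*(52 - 110) + 1/122) = 1/(3*(-58) + 1/122) = 1/(-174 + 1/122) = 1/(-21227/122) = -122/21227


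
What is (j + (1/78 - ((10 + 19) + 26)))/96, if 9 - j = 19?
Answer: -5069/7488 ≈ -0.67695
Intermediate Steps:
j = -10 (j = 9 - 1*19 = 9 - 19 = -10)
(j + (1/78 - ((10 + 19) + 26)))/96 = (-10 + (1/78 - ((10 + 19) + 26)))/96 = (-10 + (1/78 - (29 + 26)))*(1/96) = (-10 + (1/78 - 1*55))*(1/96) = (-10 + (1/78 - 55))*(1/96) = (-10 - 4289/78)*(1/96) = -5069/78*1/96 = -5069/7488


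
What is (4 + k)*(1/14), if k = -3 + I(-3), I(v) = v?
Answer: -⅐ ≈ -0.14286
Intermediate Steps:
k = -6 (k = -3 - 3 = -6)
(4 + k)*(1/14) = (4 - 6)*(1/14) = -2/14 = -2*1/14 = -⅐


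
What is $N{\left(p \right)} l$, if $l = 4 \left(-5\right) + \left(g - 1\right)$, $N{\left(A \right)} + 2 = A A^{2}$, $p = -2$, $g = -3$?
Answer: $240$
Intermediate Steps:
$N{\left(A \right)} = -2 + A^{3}$ ($N{\left(A \right)} = -2 + A A^{2} = -2 + A^{3}$)
$l = -24$ ($l = 4 \left(-5\right) - 4 = -20 - 4 = -24$)
$N{\left(p \right)} l = \left(-2 + \left(-2\right)^{3}\right) \left(-24\right) = \left(-2 - 8\right) \left(-24\right) = \left(-10\right) \left(-24\right) = 240$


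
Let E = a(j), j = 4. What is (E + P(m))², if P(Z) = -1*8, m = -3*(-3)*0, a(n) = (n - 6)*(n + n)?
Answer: 576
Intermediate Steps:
a(n) = 2*n*(-6 + n) (a(n) = (-6 + n)*(2*n) = 2*n*(-6 + n))
m = 0 (m = 9*0 = 0)
P(Z) = -8
E = -16 (E = 2*4*(-6 + 4) = 2*4*(-2) = -16)
(E + P(m))² = (-16 - 8)² = (-24)² = 576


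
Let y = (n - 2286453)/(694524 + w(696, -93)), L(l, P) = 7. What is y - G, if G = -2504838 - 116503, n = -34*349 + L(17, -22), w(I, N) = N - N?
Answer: 151715161531/57877 ≈ 2.6213e+6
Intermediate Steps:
w(I, N) = 0
n = -11859 (n = -34*349 + 7 = -11866 + 7 = -11859)
G = -2621341
y = -191526/57877 (y = (-11859 - 2286453)/(694524 + 0) = -2298312/694524 = -2298312*1/694524 = -191526/57877 ≈ -3.3092)
y - G = -191526/57877 - 1*(-2621341) = -191526/57877 + 2621341 = 151715161531/57877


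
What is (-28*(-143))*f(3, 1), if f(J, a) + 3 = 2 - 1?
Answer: -8008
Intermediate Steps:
f(J, a) = -2 (f(J, a) = -3 + (2 - 1) = -3 + 1 = -2)
(-28*(-143))*f(3, 1) = -28*(-143)*(-2) = 4004*(-2) = -8008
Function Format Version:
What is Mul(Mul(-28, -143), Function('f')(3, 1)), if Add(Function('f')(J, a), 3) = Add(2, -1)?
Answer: -8008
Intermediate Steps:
Function('f')(J, a) = -2 (Function('f')(J, a) = Add(-3, Add(2, -1)) = Add(-3, 1) = -2)
Mul(Mul(-28, -143), Function('f')(3, 1)) = Mul(Mul(-28, -143), -2) = Mul(4004, -2) = -8008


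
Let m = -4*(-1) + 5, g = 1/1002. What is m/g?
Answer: 9018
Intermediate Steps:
g = 1/1002 ≈ 0.00099800
m = 9 (m = 4 + 5 = 9)
m/g = 9/(1/1002) = 9*1002 = 9018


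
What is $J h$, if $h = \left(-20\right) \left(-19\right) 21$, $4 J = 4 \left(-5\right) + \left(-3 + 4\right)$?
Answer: $-37905$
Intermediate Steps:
$J = - \frac{19}{4}$ ($J = \frac{4 \left(-5\right) + \left(-3 + 4\right)}{4} = \frac{-20 + 1}{4} = \frac{1}{4} \left(-19\right) = - \frac{19}{4} \approx -4.75$)
$h = 7980$ ($h = 380 \cdot 21 = 7980$)
$J h = \left(- \frac{19}{4}\right) 7980 = -37905$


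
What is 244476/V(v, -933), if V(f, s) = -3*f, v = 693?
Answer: -27164/231 ≈ -117.59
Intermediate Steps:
244476/V(v, -933) = 244476/((-3*693)) = 244476/(-2079) = 244476*(-1/2079) = -27164/231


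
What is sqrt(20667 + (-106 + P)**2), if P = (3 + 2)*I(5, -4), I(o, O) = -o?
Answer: 14*sqrt(193) ≈ 194.49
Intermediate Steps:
P = -25 (P = (3 + 2)*(-1*5) = 5*(-5) = -25)
sqrt(20667 + (-106 + P)**2) = sqrt(20667 + (-106 - 25)**2) = sqrt(20667 + (-131)**2) = sqrt(20667 + 17161) = sqrt(37828) = 14*sqrt(193)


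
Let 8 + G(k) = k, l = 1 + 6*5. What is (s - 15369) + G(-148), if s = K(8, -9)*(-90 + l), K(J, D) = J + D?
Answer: -15466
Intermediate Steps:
l = 31 (l = 1 + 30 = 31)
G(k) = -8 + k
K(J, D) = D + J
s = 59 (s = (-9 + 8)*(-90 + 31) = -1*(-59) = 59)
(s - 15369) + G(-148) = (59 - 15369) + (-8 - 148) = -15310 - 156 = -15466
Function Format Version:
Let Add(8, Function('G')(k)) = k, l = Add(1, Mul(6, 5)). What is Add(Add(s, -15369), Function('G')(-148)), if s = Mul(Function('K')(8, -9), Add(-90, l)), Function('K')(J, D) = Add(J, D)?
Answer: -15466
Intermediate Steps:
l = 31 (l = Add(1, 30) = 31)
Function('G')(k) = Add(-8, k)
Function('K')(J, D) = Add(D, J)
s = 59 (s = Mul(Add(-9, 8), Add(-90, 31)) = Mul(-1, -59) = 59)
Add(Add(s, -15369), Function('G')(-148)) = Add(Add(59, -15369), Add(-8, -148)) = Add(-15310, -156) = -15466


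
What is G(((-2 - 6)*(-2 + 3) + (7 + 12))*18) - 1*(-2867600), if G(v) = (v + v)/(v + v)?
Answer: 2867601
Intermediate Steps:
G(v) = 1 (G(v) = (2*v)/((2*v)) = (2*v)*(1/(2*v)) = 1)
G(((-2 - 6)*(-2 + 3) + (7 + 12))*18) - 1*(-2867600) = 1 - 1*(-2867600) = 1 + 2867600 = 2867601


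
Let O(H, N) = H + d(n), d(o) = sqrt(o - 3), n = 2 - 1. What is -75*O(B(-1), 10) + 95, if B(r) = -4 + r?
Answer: 470 - 75*I*sqrt(2) ≈ 470.0 - 106.07*I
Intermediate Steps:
n = 1
d(o) = sqrt(-3 + o)
O(H, N) = H + I*sqrt(2) (O(H, N) = H + sqrt(-3 + 1) = H + sqrt(-2) = H + I*sqrt(2))
-75*O(B(-1), 10) + 95 = -75*((-4 - 1) + I*sqrt(2)) + 95 = -75*(-5 + I*sqrt(2)) + 95 = (375 - 75*I*sqrt(2)) + 95 = 470 - 75*I*sqrt(2)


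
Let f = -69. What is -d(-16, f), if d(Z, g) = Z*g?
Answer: -1104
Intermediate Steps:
-d(-16, f) = -(-16)*(-69) = -1*1104 = -1104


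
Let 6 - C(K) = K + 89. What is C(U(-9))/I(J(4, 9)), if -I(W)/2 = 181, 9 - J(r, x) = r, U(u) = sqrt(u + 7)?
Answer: 83/362 + I*sqrt(2)/362 ≈ 0.22928 + 0.0039067*I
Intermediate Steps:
U(u) = sqrt(7 + u)
J(r, x) = 9 - r
I(W) = -362 (I(W) = -2*181 = -362)
C(K) = -83 - K (C(K) = 6 - (K + 89) = 6 - (89 + K) = 6 + (-89 - K) = -83 - K)
C(U(-9))/I(J(4, 9)) = (-83 - sqrt(7 - 9))/(-362) = (-83 - sqrt(-2))*(-1/362) = (-83 - I*sqrt(2))*(-1/362) = 83/362 + I*sqrt(2)/362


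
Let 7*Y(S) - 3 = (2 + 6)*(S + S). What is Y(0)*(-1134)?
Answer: -486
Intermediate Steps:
Y(S) = 3/7 + 16*S/7 (Y(S) = 3/7 + ((2 + 6)*(S + S))/7 = 3/7 + (8*(2*S))/7 = 3/7 + (16*S)/7 = 3/7 + 16*S/7)
Y(0)*(-1134) = (3/7 + (16/7)*0)*(-1134) = (3/7 + 0)*(-1134) = (3/7)*(-1134) = -486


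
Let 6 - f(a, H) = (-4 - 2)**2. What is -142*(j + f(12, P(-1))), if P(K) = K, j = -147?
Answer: 25134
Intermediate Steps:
f(a, H) = -30 (f(a, H) = 6 - (-4 - 2)**2 = 6 - 1*(-6)**2 = 6 - 1*36 = 6 - 36 = -30)
-142*(j + f(12, P(-1))) = -142*(-147 - 30) = -142*(-177) = 25134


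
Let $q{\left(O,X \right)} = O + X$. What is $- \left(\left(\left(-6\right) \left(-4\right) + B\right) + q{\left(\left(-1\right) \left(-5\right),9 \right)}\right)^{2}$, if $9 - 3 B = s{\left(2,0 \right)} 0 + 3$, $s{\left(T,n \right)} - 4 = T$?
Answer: $-1600$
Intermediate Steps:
$s{\left(T,n \right)} = 4 + T$
$B = 2$ ($B = 3 - \frac{\left(4 + 2\right) 0 + 3}{3} = 3 - \frac{6 \cdot 0 + 3}{3} = 3 - \frac{0 + 3}{3} = 3 - 1 = 2$)
$- \left(\left(\left(-6\right) \left(-4\right) + B\right) + q{\left(\left(-1\right) \left(-5\right),9 \right)}\right)^{2} = - \left(\left(\left(-6\right) \left(-4\right) + 2\right) + \left(\left(-1\right) \left(-5\right) + 9\right)\right)^{2} = - \left(\left(24 + 2\right) + \left(5 + 9\right)\right)^{2} = - \left(26 + 14\right)^{2} = - 40^{2} = \left(-1\right) 1600 = -1600$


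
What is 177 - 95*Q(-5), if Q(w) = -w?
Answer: -298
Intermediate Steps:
177 - 95*Q(-5) = 177 - (-95)*(-5) = 177 - 95*5 = 177 - 475 = -298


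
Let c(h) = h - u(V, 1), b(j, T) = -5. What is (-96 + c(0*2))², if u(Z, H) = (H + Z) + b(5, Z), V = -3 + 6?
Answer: 9025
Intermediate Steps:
V = 3
u(Z, H) = -5 + H + Z (u(Z, H) = (H + Z) - 5 = -5 + H + Z)
c(h) = 1 + h (c(h) = h - (-5 + 1 + 3) = h - 1*(-1) = h + 1 = 1 + h)
(-96 + c(0*2))² = (-96 + (1 + 0*2))² = (-96 + (1 + 0))² = (-96 + 1)² = (-95)² = 9025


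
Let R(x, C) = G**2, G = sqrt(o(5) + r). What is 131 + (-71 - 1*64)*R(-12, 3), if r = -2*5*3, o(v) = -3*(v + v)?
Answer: 8231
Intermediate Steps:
o(v) = -6*v
r = -30 (r = -10*3 = -30)
G = 2*I*sqrt(15) (G = sqrt(-6*5 - 30) = sqrt(-30 - 30) = sqrt(-60) = 2*I*sqrt(15) ≈ 7.746*I)
R(x, C) = -60 (R(x, C) = (2*I*sqrt(15))**2 = -60)
131 + (-71 - 1*64)*R(-12, 3) = 131 + (-71 - 1*64)*(-60) = 131 + (-71 - 64)*(-60) = 131 - 135*(-60) = 131 + 8100 = 8231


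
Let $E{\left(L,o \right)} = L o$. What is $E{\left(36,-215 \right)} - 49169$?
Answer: $-56909$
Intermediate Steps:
$E{\left(36,-215 \right)} - 49169 = 36 \left(-215\right) - 49169 = -7740 - 49169 = -56909$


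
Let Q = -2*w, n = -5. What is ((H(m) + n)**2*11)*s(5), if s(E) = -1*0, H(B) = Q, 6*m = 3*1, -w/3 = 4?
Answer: 0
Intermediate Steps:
w = -12 (w = -3*4 = -12)
Q = 24 (Q = -2*(-12) = 24)
m = 1/2 (m = (3*1)/6 = (1/6)*3 = 1/2 ≈ 0.50000)
H(B) = 24
s(E) = 0
((H(m) + n)**2*11)*s(5) = ((24 - 5)**2*11)*0 = (19**2*11)*0 = (361*11)*0 = 3971*0 = 0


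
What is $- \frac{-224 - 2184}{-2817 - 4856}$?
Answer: $- \frac{2408}{7673} \approx -0.31383$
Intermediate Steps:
$- \frac{-224 - 2184}{-2817 - 4856} = - \frac{-2408}{-7673} = - \frac{\left(-2408\right) \left(-1\right)}{7673} = \left(-1\right) \frac{2408}{7673} = - \frac{2408}{7673}$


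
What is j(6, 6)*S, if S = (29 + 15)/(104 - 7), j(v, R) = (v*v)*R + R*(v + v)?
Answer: 12672/97 ≈ 130.64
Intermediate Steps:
j(v, R) = R*v**2 + 2*R*v (j(v, R) = v**2*R + R*(2*v) = R*v**2 + 2*R*v)
S = 44/97 ≈ 0.45361
j(6, 6)*S = (6*6*(2 + 6))*(44/97) = (6*6*8)*(44/97) = 288*(44/97) = 12672/97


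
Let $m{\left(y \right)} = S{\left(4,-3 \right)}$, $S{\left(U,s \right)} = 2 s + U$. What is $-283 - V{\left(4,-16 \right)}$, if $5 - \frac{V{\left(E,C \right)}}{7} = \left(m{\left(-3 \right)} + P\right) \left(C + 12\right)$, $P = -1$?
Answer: $-234$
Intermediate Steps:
$S{\left(U,s \right)} = U + 2 s$
$m{\left(y \right)} = -2$ ($m{\left(y \right)} = 4 + 2 \left(-3\right) = 4 - 6 = -2$)
$V{\left(E,C \right)} = 287 + 21 C$ ($V{\left(E,C \right)} = 35 - 7 \left(-2 - 1\right) \left(C + 12\right) = 35 - 7 \left(- 3 \left(12 + C\right)\right) = 35 - 7 \left(-36 - 3 C\right) = 35 + \left(252 + 21 C\right) = 287 + 21 C$)
$-283 - V{\left(4,-16 \right)} = -283 - \left(287 + 21 \left(-16\right)\right) = -283 - \left(287 - 336\right) = -283 - -49 = -283 + 49 = -234$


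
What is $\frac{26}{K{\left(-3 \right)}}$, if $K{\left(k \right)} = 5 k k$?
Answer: $\frac{26}{45} \approx 0.57778$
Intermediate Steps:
$K{\left(k \right)} = 5 k^{2}$
$\frac{26}{K{\left(-3 \right)}} = \frac{26}{5 \left(-3\right)^{2}} = \frac{26}{5 \cdot 9} = \frac{26}{45}$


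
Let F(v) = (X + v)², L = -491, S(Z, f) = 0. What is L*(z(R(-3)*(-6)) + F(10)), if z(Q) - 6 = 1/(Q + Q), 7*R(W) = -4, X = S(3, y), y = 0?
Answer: -2501645/48 ≈ -52118.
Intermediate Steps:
X = 0
R(W) = -4/7 (R(W) = (⅐)*(-4) = -4/7)
z(Q) = 6 + 1/(2*Q) (z(Q) = 6 + 1/(Q + Q) = 6 + 1/(2*Q))
F(v) = v² (F(v) = (0 + v)² = v²)
L*(z(R(-3)*(-6)) + F(10)) = -491*((6 + 1/(2*((-4/7*(-6))))) + 10²) = -491*((6 + 1/(2*(24/7))) + 100) = -491*((6 + (½)*(7/24)) + 100) = -491*((6 + 7/48) + 100) = -491*(295/48 + 100) = -491*5095/48 = -2501645/48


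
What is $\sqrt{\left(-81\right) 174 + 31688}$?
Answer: $\sqrt{17594} \approx 132.64$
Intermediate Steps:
$\sqrt{\left(-81\right) 174 + 31688} = \sqrt{-14094 + 31688} = \sqrt{17594}$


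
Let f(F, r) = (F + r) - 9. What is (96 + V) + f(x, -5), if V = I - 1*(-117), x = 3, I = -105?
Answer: 97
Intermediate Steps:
f(F, r) = -9 + F + r
V = 12 (V = -105 - 1*(-117) = -105 + 117 = 12)
(96 + V) + f(x, -5) = (96 + 12) + (-9 + 3 - 5) = 108 - 11 = 97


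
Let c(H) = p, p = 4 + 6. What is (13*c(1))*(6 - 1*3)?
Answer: 390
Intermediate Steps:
p = 10
c(H) = 10
(13*c(1))*(6 - 1*3) = (13*10)*(6 - 1*3) = 130*(6 - 3) = 130*3 = 390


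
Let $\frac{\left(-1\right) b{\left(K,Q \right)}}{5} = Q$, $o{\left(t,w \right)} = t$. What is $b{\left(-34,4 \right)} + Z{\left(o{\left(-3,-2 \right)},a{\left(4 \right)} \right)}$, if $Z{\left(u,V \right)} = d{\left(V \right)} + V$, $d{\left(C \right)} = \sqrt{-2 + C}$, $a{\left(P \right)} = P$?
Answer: $-16 + \sqrt{2} \approx -14.586$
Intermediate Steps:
$b{\left(K,Q \right)} = - 5 Q$
$Z{\left(u,V \right)} = V + \sqrt{-2 + V}$ ($Z{\left(u,V \right)} = \sqrt{-2 + V} + V = V + \sqrt{-2 + V}$)
$b{\left(-34,4 \right)} + Z{\left(o{\left(-3,-2 \right)},a{\left(4 \right)} \right)} = \left(-5\right) 4 + \left(4 + \sqrt{-2 + 4}\right) = -20 + \left(4 + \sqrt{2}\right) = -16 + \sqrt{2}$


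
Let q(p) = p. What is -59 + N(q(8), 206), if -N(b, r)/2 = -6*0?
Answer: -59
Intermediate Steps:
N(b, r) = 0 (N(b, r) = -(-12)*0 = -2*0 = 0)
-59 + N(q(8), 206) = -59 + 0 = -59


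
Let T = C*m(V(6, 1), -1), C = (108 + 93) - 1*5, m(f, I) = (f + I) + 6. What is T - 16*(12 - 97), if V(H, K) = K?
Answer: 2536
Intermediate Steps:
m(f, I) = 6 + I + f (m(f, I) = (I + f) + 6 = 6 + I + f)
C = 196 (C = 201 - 5 = 196)
T = 1176 (T = 196*(6 - 1 + 1) = 196*6 = 1176)
T - 16*(12 - 97) = 1176 - 16*(12 - 97) = 1176 - 16*(-85) = 1176 - 1*(-1360) = 1176 + 1360 = 2536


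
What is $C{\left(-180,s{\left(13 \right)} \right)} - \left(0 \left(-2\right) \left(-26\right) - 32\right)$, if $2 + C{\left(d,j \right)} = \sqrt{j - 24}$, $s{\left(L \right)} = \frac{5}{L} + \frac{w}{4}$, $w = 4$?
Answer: $30 + \frac{7 i \sqrt{78}}{13} \approx 30.0 + 4.7556 i$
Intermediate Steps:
$s{\left(L \right)} = 1 + \frac{5}{L}$ ($s{\left(L \right)} = \frac{5}{L} + \frac{4}{4} = \frac{5}{L} + 4 \cdot \frac{1}{4} = \frac{5}{L} + 1 = 1 + \frac{5}{L}$)
$C{\left(d,j \right)} = -2 + \sqrt{-24 + j}$ ($C{\left(d,j \right)} = -2 + \sqrt{j - 24} = -2 + \sqrt{-24 + j}$)
$C{\left(-180,s{\left(13 \right)} \right)} - \left(0 \left(-2\right) \left(-26\right) - 32\right) = \left(-2 + \sqrt{-24 + \frac{5 + 13}{13}}\right) - \left(0 \left(-2\right) \left(-26\right) - 32\right) = \left(-2 + \sqrt{-24 + \frac{1}{13} \cdot 18}\right) - \left(0 \left(-26\right) + \left(-49 + 17\right)\right) = \left(-2 + \sqrt{-24 + \frac{18}{13}}\right) - \left(0 - 32\right) = \left(-2 + \sqrt{- \frac{294}{13}}\right) - -32 = \left(-2 + \frac{7 i \sqrt{78}}{13}\right) + 32 = 30 + \frac{7 i \sqrt{78}}{13}$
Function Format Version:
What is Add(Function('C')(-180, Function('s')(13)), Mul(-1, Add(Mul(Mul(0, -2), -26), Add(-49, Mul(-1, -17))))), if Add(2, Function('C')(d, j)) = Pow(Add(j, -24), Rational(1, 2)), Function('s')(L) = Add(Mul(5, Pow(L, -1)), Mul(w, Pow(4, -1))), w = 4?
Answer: Add(30, Mul(Rational(7, 13), I, Pow(78, Rational(1, 2)))) ≈ Add(30.000, Mul(4.7556, I))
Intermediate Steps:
Function('s')(L) = Add(1, Mul(5, Pow(L, -1))) (Function('s')(L) = Add(Mul(5, Pow(L, -1)), Mul(4, Pow(4, -1))) = Add(Mul(5, Pow(L, -1)), Mul(4, Rational(1, 4))) = Add(Mul(5, Pow(L, -1)), 1) = Add(1, Mul(5, Pow(L, -1))))
Function('C')(d, j) = Add(-2, Pow(Add(-24, j), Rational(1, 2))) (Function('C')(d, j) = Add(-2, Pow(Add(j, -24), Rational(1, 2))) = Add(-2, Pow(Add(-24, j), Rational(1, 2))))
Add(Function('C')(-180, Function('s')(13)), Mul(-1, Add(Mul(Mul(0, -2), -26), Add(-49, Mul(-1, -17))))) = Add(Add(-2, Pow(Add(-24, Mul(Pow(13, -1), Add(5, 13))), Rational(1, 2))), Mul(-1, Add(Mul(Mul(0, -2), -26), Add(-49, Mul(-1, -17))))) = Add(Add(-2, Pow(Add(-24, Mul(Rational(1, 13), 18)), Rational(1, 2))), Mul(-1, Add(Mul(0, -26), Add(-49, 17)))) = Add(Add(-2, Pow(Add(-24, Rational(18, 13)), Rational(1, 2))), Mul(-1, Add(0, -32))) = Add(Add(-2, Pow(Rational(-294, 13), Rational(1, 2))), Mul(-1, -32)) = Add(Add(-2, Mul(Rational(7, 13), I, Pow(78, Rational(1, 2)))), 32) = Add(30, Mul(Rational(7, 13), I, Pow(78, Rational(1, 2))))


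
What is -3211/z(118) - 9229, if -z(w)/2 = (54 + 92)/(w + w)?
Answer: -484268/73 ≈ -6633.8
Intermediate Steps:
z(w) = -146/w (z(w) = -2*(54 + 92)/(w + w) = -292/(2*w) = -292*1/(2*w) = -146/w)
-3211/z(118) - 9229 = -3211/((-146/118)) - 9229 = -3211/((-146*1/118)) - 9229 = -3211/(-73/59) - 9229 = -3211*(-59/73) - 9229 = 189449/73 - 9229 = -484268/73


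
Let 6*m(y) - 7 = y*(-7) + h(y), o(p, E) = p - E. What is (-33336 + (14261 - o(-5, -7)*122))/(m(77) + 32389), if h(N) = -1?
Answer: -115914/193801 ≈ -0.59811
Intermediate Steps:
m(y) = 1 - 7*y/6 (m(y) = 7/6 + (y*(-7) - 1)/6 = 7/6 + (-7*y - 1)/6 = 7/6 + (-1 - 7*y)/6 = 7/6 + (-⅙ - 7*y/6) = 1 - 7*y/6)
(-33336 + (14261 - o(-5, -7)*122))/(m(77) + 32389) = (-33336 + (14261 - (-5 - 1*(-7))*122))/((1 - 7/6*77) + 32389) = (-33336 + (14261 - (-5 + 7)*122))/((1 - 539/6) + 32389) = (-33336 + (14261 - 2*122))/(-533/6 + 32389) = (-33336 + (14261 - 1*244))/(193801/6) = (-33336 + (14261 - 244))*(6/193801) = (-33336 + 14017)*(6/193801) = -19319*6/193801 = -115914/193801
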